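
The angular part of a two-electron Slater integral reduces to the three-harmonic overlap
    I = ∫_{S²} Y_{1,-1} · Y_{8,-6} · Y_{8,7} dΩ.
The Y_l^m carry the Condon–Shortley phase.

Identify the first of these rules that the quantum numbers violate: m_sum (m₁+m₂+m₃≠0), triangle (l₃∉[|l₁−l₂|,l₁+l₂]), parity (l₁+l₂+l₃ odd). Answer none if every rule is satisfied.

parity

m₁+m₂+m₃ = -1 − 6 + 7 = 0  ✓
triangle: |1−8|=7 ≤ l₃=8 ≤ 1+8=9  ✓
parity: l₁+l₂+l₃ = 17 is odd  ✗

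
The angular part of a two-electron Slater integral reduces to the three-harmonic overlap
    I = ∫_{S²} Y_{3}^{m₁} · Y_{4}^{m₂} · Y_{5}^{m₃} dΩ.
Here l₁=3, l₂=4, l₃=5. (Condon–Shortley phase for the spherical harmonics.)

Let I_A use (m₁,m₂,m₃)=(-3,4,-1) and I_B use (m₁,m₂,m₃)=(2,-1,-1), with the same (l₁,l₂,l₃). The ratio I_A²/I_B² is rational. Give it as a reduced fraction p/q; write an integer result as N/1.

Shared (l₁,l₂,l₃)=(3,4,5): N and (l;000)² cancel in I_A²/I_B².
A: Δ = 2!·4!·6!/13! = 1/180180; Racah Σ t=2..2: t=2:+1/34560 = 1/34560; ⇒ 3j(3 4 5; -3 4 -1)² = 1/429, sgn +1
B: Δ = 2!·4!·6!/13! = 1/180180; Racah Σ t=0..1: t=0:+1/432 t=1:−1/1152 = 5/3456; ⇒ 3j(3 4 5; 2 -1 -1)² = 625/36036, sgn +1
I_A²/I_B² = (1/429)/(625/36036) = 84/625

84/625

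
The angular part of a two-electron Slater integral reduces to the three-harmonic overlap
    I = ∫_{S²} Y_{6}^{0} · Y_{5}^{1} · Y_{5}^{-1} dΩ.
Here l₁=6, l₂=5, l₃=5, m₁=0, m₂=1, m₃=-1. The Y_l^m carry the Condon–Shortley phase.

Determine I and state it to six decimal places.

Rules hold: Σm=0, L=16 even, 1≤5≤11.
N = 13·11·11 = 1573
Δ = 6!·6!·4!/17! = 1/28588560
Racah Σ t=1..5: t=1:−1/345600 t=2:+1/13824 t=3:−1/5184 t=4:+1/13824 t=5:−1/345600 = -7/129600
⇒ 3j(6 5 5; 0 0 0)² = 80/7293, sgn +1
Racah Σ t=2..6: t=2:+1/55296 t=3:−1/7776 t=4:+1/9216 t=5:−1/86400 t=6:+1/12441600 = -7/518400
⇒ 3j(6 5 5; 0 1 -1)² = 12/12155, sgn -1
4πI² = N·(3j₀)²·(3jₘ)² = 64/3757
I = -1·√(0.0170349/4π) = -0.03681836

-0.036818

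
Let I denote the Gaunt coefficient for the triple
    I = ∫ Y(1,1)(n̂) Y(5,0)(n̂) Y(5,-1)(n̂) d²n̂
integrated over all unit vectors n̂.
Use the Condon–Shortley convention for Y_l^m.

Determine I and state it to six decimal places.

0.000000

Σlᵢ=11 odd — θ-integrand is odd under cosθ→−cosθ; I=0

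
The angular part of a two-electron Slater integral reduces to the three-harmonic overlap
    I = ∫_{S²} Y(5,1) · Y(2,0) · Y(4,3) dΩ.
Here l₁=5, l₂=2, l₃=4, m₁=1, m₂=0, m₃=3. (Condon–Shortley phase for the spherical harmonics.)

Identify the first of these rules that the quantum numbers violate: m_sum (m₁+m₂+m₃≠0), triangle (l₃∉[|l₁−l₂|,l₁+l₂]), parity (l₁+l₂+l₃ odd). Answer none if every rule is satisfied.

Σmᵢ = 4  ✗
l₃∈[|l₁−l₂|,l₁+l₂]=[3,7], have l₃=4
Σlᵢ = 11 ⇒ odd

m_sum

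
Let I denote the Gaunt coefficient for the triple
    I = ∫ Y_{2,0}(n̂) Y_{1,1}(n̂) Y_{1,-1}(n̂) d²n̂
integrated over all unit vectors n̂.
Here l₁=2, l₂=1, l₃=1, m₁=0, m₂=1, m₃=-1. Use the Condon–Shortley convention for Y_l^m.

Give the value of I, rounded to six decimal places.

Rules hold: Σm=0, L=4 even, 1≤1≤3.
N = 5·3·3 = 45
Δ = 2!·2!·0!/5! = 1/30
Racah Σ t=1..1: t=1:−1/1 = -1/1
⇒ 3j(2 1 1; 0 0 0)² = 2/15, sgn +1
Racah Σ t=2..2: t=2:+1/4 = 1/4
⇒ 3j(2 1 1; 0 1 -1)² = 1/30, sgn +1
4πI² = N·(3j₀)²·(3jₘ)² = 1/5
I = +1·√(0.2/4π) = 0.12615663

0.126157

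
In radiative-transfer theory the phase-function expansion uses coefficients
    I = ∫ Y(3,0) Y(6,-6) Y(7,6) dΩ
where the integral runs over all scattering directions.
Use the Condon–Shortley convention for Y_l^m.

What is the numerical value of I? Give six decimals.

-0.204043

Rules hold: Σm=0, L=16 even, 3≤7≤9.
N = 7·13·15 = 1365
Δ = 2!·4!·10!/17! = 1/2042040
Racah Σ t=0..2: t=0:+1/207360 t=1:−1/57600 t=2:+1/207360 = -1/129600
⇒ 3j(3 6 7; 0 0 0)² = 168/12155, sgn +1
Racah Σ t=0..0: t=0:+1/43545600 = 1/43545600
⇒ 3j(3 6 7; 0 -6 6)² = 33/1190, sgn -1
4πI² = N·(3j₀)²·(3jₘ)² = 756/1445
I = -1·√(0.523183/4π) = -0.20404316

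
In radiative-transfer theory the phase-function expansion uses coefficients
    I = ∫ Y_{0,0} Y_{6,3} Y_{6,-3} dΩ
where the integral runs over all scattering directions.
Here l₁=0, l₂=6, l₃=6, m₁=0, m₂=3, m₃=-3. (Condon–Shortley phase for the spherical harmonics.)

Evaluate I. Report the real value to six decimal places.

-0.282095

Checks pass: Σm=0; 12 even; l₃=6∈[6,6].
(2·0+1)(2·6+1)(2·6+1) = 169
Δ: 0! 0! 12! / 13! → 1/13
sum: t=0:+1/518400 = 1/518400
3j²(0 6 6; 0 0 0) = Δ·Π!·Σ² = 1/13  (sign +1)
sum: t=0:+1/2177280 = 1/2177280
3j²(0 6 6; 0 3 -3) = Δ·Π!·Σ² = 1/13  (sign -1)
combine: 4πI² = 169·1/13·1/13 = 1/1
take √, sign -1: I = -0.28209479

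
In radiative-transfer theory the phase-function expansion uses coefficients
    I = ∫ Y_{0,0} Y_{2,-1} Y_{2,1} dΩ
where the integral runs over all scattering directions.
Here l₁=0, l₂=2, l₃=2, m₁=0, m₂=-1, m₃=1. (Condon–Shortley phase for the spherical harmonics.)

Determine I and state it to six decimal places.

-0.282095

m-sum 0 ✓  L=4 even ✓  2≤2≤2 ✓
Π(2lᵢ+1) = 1×5×5 = 25
triangle coeff Δ(0,2,2) = 1/5
Σ_t [0,0]: t=0:+1/4 = 1/4
(3j)²=1/5 [(0 2 2; 0 0 0)], sign=+1
Σ_t [0,0]: t=0:+1/6 = 1/6
(3j)²=1/5 [(0 2 2; 0 -1 1)], sign=-1
⇒ 4πI² = 1/1
I = (-1)√(1/1/(4π)) = -0.28209479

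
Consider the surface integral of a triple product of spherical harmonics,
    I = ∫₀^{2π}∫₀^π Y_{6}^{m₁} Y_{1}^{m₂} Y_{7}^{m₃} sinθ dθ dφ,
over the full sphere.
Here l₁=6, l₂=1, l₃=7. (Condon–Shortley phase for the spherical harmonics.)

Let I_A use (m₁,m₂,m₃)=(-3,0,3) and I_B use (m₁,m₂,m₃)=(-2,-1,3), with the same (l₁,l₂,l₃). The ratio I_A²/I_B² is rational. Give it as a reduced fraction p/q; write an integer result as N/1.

l's match ⇒ only the (l;m) 3-j factors differ between A and B.
A: triangle coeff Δ(6,1,7) = 1/1365; Σ_t [0,0]: t=0:+1/2177280 = 1/2177280; (3j)²=8/273 [(6 1 7; -3 0 3)], sign=+1
B: triangle coeff Δ(6,1,7) = 1/1365; Σ_t [0,0]: t=0:+1/1935360 = 1/1935360; (3j)²=3/91 [(6 1 7; -2 -1 3)], sign=+1
I_A²/I_B² = (8/273)/(3/91) = 8/9

8/9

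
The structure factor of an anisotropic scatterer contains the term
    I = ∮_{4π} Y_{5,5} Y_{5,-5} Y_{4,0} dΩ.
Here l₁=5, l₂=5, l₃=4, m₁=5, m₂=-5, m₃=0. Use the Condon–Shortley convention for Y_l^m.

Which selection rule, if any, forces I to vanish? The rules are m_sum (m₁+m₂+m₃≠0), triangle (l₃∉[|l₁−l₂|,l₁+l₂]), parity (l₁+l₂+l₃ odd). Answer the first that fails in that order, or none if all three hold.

m₁+m₂+m₃ = 5 − 5 + 0 = 0  ✓
triangle: |5−5|=0 ≤ l₃=4 ≤ 5+5=10  ✓
parity: l₁+l₂+l₃ = 14 is even  ✓

none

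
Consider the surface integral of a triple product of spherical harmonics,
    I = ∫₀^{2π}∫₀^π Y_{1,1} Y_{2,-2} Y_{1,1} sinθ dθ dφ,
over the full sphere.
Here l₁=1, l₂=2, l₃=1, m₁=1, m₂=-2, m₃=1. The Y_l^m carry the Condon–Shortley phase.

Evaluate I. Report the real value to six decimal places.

Rules hold: Σm=0, L=4 even, 1≤1≤3.
N = 3·5·3 = 45
Δ = 2!·0!·2!/5! = 1/30
Racah Σ t=1..1: t=1:−1/1 = -1/1
⇒ 3j(1 2 1; 0 0 0)² = 2/15, sgn +1
Racah Σ t=0..0: t=0:+1/4 = 1/4
⇒ 3j(1 2 1; 1 -2 1)² = 1/5, sgn +1
4πI² = N·(3j₀)²·(3jₘ)² = 6/5
I = +1·√(1.2/4π) = 0.30901936

0.309019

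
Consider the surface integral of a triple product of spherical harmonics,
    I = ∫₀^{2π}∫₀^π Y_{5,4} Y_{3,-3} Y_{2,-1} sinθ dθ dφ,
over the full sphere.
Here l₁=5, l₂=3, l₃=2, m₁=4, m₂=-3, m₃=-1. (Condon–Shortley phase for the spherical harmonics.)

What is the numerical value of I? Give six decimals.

0.219610

Checks pass: Σm=0; 10 even; l₃=2∈[2,8].
(2·5+1)(2·3+1)(2·2+1) = 385
Δ: 6! 4! 0! / 11! → 1/2310
sum: t=3:−1/144 = -1/144
3j²(5 3 2; 0 0 0) = Δ·Π!·Σ² = 10/231  (sign -1)
sum: t=0:+1/4320 = 1/4320
3j²(5 3 2; 4 -3 -1) = Δ·Π!·Σ² = 2/55  (sign -1)
combine: 4πI² = 385·10/231·2/55 = 20/33
take √, sign +1: I = 0.21961050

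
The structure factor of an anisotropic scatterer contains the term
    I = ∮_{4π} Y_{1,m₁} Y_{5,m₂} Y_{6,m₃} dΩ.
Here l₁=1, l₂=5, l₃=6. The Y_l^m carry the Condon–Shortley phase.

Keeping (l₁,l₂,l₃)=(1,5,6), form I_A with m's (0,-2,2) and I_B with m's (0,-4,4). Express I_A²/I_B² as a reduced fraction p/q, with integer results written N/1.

8/5

Same 1,5,6: normalisation and zero-m 3j drop out of the ratio.
A: Δ: 0! 2! 10! / 13! → 1/858; sum: t=0:+1/30240 = 1/30240; 3j²(1 5 6; 0 -2 2) = Δ·Π!·Σ² = 16/429  (sign +1)
B: Δ: 0! 2! 10! / 13! → 1/858; sum: t=0:+1/362880 = 1/362880; 3j²(1 5 6; 0 -4 4) = Δ·Π!·Σ² = 10/429  (sign +1)
I_A²/I_B² = (16/429)/(10/429) = 8/5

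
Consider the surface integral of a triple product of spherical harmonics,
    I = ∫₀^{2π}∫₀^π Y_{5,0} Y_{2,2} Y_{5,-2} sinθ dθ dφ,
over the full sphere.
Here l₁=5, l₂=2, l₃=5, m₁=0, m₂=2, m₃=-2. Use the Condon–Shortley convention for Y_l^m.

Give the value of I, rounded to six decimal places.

Rules hold: Σm=0, L=12 even, 3≤5≤7.
N = 11·5·11 = 605
Δ = 2!·8!·2!/13! = 1/38610
Racah Σ t=0..2: t=0:+1/2880 t=1:−1/576 t=2:+1/2880 = -1/960
⇒ 3j(5 2 5; 0 0 0)² = 10/429, sgn +1
Racah Σ t=2..2: t=2:+1/2880 = 1/2880
⇒ 3j(5 2 5; 0 2 -2)² = 14/429, sgn -1
4πI² = N·(3j₀)²·(3jₘ)² = 700/1521
I = -1·√(0.460224/4π) = -0.19137248

-0.191372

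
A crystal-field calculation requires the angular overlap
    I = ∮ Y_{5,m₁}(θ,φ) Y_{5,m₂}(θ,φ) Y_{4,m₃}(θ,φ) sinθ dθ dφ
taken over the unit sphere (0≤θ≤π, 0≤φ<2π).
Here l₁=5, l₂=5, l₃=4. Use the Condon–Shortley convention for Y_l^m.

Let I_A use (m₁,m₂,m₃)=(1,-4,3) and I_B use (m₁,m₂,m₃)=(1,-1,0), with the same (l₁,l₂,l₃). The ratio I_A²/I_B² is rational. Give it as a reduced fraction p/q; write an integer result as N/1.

15/4

Same 5,5,4: normalisation and zero-m 3j drop out of the ratio.
A: Δ: 6! 4! 4! / 15! → 1/3153150; sum: t=0:+1/103680 t=1:−1/17280 = -1/20736; 3j²(5 5 4; 1 -4 3) = Δ·Π!·Σ² = 10/429  (sign +1)
B: Δ: 6! 4! 4! / 15! → 1/3153150; sum: t=0:+1/414720 t=1:−1/4320 t=2:+1/768 t=3:−1/1296 t=4:+1/27648 = 7/20736; 3j²(5 5 4; 1 -1 0) = Δ·Π!·Σ² = 8/1287  (sign +1)
I_A²/I_B² = (10/429)/(8/1287) = 15/4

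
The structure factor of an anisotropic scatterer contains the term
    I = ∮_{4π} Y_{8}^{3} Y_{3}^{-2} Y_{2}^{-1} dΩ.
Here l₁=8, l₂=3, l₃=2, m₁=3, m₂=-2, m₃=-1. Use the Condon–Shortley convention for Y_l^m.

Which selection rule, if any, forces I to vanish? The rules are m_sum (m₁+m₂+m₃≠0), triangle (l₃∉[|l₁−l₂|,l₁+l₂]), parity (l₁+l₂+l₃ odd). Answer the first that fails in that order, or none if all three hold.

azimuthal sum: 3 − 2 − 1 = 0  ✓
5 ≤ 2 ≤ 11 (triangle on l)  ✗
L = 8 + 3 + 2 = 13 (odd)

triangle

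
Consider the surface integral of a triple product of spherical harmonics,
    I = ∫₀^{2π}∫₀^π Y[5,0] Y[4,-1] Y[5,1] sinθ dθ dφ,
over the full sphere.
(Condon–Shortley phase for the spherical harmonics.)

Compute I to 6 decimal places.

Rules hold: Σm=0, L=14 even, 1≤5≤9.
N = 11·9·11 = 1089
Δ = 4!·6!·4!/15! = 1/3153150
Racah Σ t=0..4: t=0:+1/69120 t=1:−1/1728 t=2:+1/576 t=3:−1/1728 t=4:+1/69120 = 7/11520
⇒ 3j(5 4 5; 0 0 0)² = 2/143, sgn -1
Racah Σ t=0..3: t=0:+1/17280 t=1:−1/1152 t=2:+1/864 t=3:−1/6912 = 7/34560
⇒ 3j(5 4 5; 0 -1 1)² = 1/429, sgn +1
4πI² = N·(3j₀)²·(3jₘ)² = 6/169
I = -1·√(0.035503/4π) = -0.05315295

-0.053153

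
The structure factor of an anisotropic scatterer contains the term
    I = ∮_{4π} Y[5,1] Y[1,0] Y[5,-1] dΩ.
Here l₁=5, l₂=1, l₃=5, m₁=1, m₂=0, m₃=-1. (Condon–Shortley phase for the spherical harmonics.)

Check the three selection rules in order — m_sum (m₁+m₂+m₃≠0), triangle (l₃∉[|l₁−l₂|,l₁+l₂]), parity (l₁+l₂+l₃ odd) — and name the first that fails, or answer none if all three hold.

parity

m₁+m₂+m₃ = 1 + 0 − 1 = 0  ✓
triangle: |5−1|=4 ≤ l₃=5 ≤ 5+1=6  ✓
parity: l₁+l₂+l₃ = 11 is odd  ✗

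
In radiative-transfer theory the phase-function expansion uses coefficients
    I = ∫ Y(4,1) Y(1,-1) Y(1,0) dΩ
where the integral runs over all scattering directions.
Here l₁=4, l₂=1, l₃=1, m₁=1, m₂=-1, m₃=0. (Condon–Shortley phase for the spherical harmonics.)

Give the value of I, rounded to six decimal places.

|4−1|≤1≤4+1 violated ⇒ I = 0

0.000000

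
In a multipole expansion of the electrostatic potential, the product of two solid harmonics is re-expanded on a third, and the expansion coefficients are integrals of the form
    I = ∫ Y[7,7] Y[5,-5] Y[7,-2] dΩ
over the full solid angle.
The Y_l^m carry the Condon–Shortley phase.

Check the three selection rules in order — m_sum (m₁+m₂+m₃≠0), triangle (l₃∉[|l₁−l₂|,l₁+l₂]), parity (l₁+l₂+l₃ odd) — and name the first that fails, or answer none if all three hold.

m₁+m₂+m₃ = 7 − 5 − 2 = 0  ✓
triangle: |7−5|=2 ≤ l₃=7 ≤ 7+5=12  ✓
parity: l₁+l₂+l₃ = 19 is odd  ✗

parity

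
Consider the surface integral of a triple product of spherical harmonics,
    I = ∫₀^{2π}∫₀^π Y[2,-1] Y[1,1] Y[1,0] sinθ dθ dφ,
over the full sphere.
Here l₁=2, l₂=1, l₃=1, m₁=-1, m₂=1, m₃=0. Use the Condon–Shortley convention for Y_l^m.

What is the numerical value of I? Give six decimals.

-0.218510

Checks pass: Σm=0; 4 even; l₃=1∈[1,3].
(2·2+1)(2·1+1)(2·1+1) = 45
Δ: 2! 2! 0! / 5! → 1/30
sum: t=1:−1/1 = -1/1
3j²(2 1 1; 0 0 0) = Δ·Π!·Σ² = 2/15  (sign +1)
sum: t=2:+1/2 = 1/2
3j²(2 1 1; -1 1 0) = Δ·Π!·Σ² = 1/10  (sign -1)
combine: 4πI² = 45·2/15·1/10 = 3/5
take √, sign -1: I = -0.21850969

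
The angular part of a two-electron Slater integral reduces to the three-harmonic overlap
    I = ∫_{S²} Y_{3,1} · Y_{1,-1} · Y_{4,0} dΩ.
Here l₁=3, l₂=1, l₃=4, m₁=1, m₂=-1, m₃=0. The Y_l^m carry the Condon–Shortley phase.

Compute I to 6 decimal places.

0.150786

Rules hold: Σm=0, L=8 even, 2≤4≤4.
N = 7·3·9 = 189
Δ = 0!·6!·2!/9! = 1/252
Racah Σ t=0..0: t=0:+1/36 = 1/36
⇒ 3j(3 1 4; 0 0 0)² = 4/63, sgn +1
Racah Σ t=0..0: t=0:+1/96 = 1/96
⇒ 3j(3 1 4; 1 -1 0)² = 1/42, sgn +1
4πI² = N·(3j₀)²·(3jₘ)² = 2/7
I = +1·√(0.285714/4π) = 0.15078601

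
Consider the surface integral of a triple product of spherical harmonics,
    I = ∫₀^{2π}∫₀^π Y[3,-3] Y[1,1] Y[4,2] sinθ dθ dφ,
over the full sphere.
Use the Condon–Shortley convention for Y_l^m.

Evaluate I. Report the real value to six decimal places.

0.061558

Rules hold: Σm=0, L=8 even, 2≤4≤4.
N = 7·3·9 = 189
Δ = 0!·6!·2!/9! = 1/252
Racah Σ t=0..0: t=0:+1/36 = 1/36
⇒ 3j(3 1 4; 0 0 0)² = 4/63, sgn +1
Racah Σ t=0..0: t=0:+1/1440 = 1/1440
⇒ 3j(3 1 4; -3 1 2)² = 1/252, sgn +1
4πI² = N·(3j₀)²·(3jₘ)² = 1/21
I = +1·√(0.047619/4π) = 0.06155813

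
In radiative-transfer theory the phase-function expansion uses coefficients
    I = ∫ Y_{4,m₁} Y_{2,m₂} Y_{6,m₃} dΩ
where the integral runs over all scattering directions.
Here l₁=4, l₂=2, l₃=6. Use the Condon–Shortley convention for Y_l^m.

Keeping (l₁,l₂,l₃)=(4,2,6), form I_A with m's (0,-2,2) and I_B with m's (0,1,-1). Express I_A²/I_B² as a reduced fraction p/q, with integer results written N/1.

2/5

Shared (l₁,l₂,l₃)=(4,2,6): N and (l;000)² cancel in I_A²/I_B².
A: Δ = 0!·8!·4!/13! = 1/6435; Racah Σ t=0..0: t=0:+1/13824 = 1/13824; ⇒ 3j(4 2 6; 0 -2 2)² = 14/1287, sgn +1
B: Δ = 0!·8!·4!/13! = 1/6435; Racah Σ t=0..0: t=0:+1/3456 = 1/3456; ⇒ 3j(4 2 6; 0 1 -1)² = 35/1287, sgn -1
I_A²/I_B² = (14/1287)/(35/1287) = 2/5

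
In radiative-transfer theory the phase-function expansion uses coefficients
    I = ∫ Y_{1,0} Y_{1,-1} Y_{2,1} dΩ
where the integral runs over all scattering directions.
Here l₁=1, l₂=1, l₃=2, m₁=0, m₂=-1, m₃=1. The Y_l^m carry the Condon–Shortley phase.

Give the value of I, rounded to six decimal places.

Rules hold: Σm=0, L=4 even, 0≤2≤2.
N = 3·3·5 = 45
Δ = 0!·2!·2!/5! = 1/30
Racah Σ t=0..0: t=0:+1/1 = 1/1
⇒ 3j(1 1 2; 0 0 0)² = 2/15, sgn +1
Racah Σ t=0..0: t=0:+1/2 = 1/2
⇒ 3j(1 1 2; 0 -1 1)² = 1/10, sgn -1
4πI² = N·(3j₀)²·(3jₘ)² = 3/5
I = -1·√(0.6/4π) = -0.21850969

-0.218510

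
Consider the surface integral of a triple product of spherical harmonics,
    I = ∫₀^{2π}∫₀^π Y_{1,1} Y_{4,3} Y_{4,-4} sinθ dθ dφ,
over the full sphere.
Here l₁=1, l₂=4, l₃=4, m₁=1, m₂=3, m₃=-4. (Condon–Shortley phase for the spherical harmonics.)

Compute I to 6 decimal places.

0.000000

Σlᵢ=9 odd — θ-integrand is odd under cosθ→−cosθ; I=0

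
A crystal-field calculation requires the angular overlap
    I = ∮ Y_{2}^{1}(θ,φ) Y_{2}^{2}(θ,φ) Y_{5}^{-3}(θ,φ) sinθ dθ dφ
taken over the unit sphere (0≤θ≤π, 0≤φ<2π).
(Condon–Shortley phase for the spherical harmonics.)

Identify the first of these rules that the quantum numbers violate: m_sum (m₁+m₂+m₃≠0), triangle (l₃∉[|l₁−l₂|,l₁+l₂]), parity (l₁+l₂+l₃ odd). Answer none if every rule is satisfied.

Σmᵢ = 0  ✓
l₃∈[|l₁−l₂|,l₁+l₂]=[0,4], have l₃=5  ✗
Σlᵢ = 9 ⇒ odd

triangle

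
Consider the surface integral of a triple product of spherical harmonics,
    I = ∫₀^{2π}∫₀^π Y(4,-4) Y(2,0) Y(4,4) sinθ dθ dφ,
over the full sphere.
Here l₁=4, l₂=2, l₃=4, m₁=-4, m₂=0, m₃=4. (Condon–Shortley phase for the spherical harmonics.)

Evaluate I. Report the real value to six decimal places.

m-sum 0 ✓  L=10 even ✓  2≤4≤6 ✓
Π(2lᵢ+1) = 9×5×9 = 405
triangle coeff Δ(4,2,4) = 1/13860
Σ_t [0,2]: t=0:+1/192 t=1:−1/36 t=2:+1/192 = -5/288
(3j)²=20/693 [(4 2 4; 0 0 0)], sign=-1
Σ_t [2,2]: t=2:+1/2880 = 1/2880
(3j)²=28/495 [(4 2 4; -4 0 4)], sign=+1
⇒ 4πI² = 80/121
I = (-1)√(80/121/(4π)) = -0.22937568

-0.229376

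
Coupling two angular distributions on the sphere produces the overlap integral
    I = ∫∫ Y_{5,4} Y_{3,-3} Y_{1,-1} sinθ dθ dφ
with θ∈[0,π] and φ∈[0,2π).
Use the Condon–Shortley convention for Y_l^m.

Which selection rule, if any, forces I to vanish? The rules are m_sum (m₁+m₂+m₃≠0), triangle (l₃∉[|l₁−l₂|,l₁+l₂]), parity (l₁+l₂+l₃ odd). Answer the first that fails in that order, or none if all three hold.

Σmᵢ = 0  ✓
l₃∈[|l₁−l₂|,l₁+l₂]=[2,8], have l₃=1  ✗
Σlᵢ = 9 ⇒ odd

triangle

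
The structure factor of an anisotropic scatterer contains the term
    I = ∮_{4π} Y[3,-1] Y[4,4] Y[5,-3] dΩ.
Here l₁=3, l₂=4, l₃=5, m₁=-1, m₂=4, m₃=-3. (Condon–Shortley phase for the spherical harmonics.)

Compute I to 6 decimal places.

Rules hold: Σm=0, L=12 even, 1≤5≤7.
N = 7·9·11 = 693
Δ = 2!·4!·6!/13! = 1/180180
Racah Σ t=0..2: t=0:+1/576 t=1:−1/144 t=2:+1/576 = -1/288
⇒ 3j(3 4 5; 0 0 0)² = 20/1001, sgn +1
Racah Σ t=2..2: t=2:+1/5760 = 1/5760
⇒ 3j(3 4 5; -1 4 -3)² = 56/2145, sgn +1
4πI² = N·(3j₀)²·(3jₘ)² = 672/1859
I = +1·√(0.361485/4π) = 0.16960553

0.169606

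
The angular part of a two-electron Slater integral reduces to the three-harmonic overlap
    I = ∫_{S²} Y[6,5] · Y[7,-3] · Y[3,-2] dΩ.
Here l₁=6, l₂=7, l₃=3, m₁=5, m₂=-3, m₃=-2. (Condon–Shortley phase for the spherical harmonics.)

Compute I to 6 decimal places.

Checks pass: Σm=0; 16 even; l₃=3∈[1,13].
(2·6+1)(2·7+1)(2·3+1) = 1365
Δ: 10! 2! 4! / 17! → 1/2042040
sum: t=4:+1/207360 t=5:−1/57600 t=6:+1/207360 = -1/129600
3j²(6 7 3; 0 0 0) = Δ·Π!·Σ² = 168/12155  (sign +1)
sum: t=0:+1/87091200 t=1:−1/4354560 = -19/87091200
3j²(6 7 3; 5 -3 -2) = Δ·Π!·Σ² = 361/37128  (sign +1)
combine: 4πI² = 1365·168/12155·361/37128 = 7581/41327
take √, sign +1: I = 0.12082071

0.120821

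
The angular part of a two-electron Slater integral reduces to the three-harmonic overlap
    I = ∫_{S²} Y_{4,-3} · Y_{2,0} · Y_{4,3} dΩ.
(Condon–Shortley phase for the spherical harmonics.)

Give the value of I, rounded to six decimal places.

0.057344

m-sum 0 ✓  L=10 even ✓  2≤4≤6 ✓
Π(2lᵢ+1) = 9×5×9 = 405
triangle coeff Δ(4,2,4) = 1/13860
Σ_t [0,2]: t=0:+1/192 t=1:−1/36 t=2:+1/192 = -5/288
(3j)²=20/693 [(4 2 4; 0 0 0)], sign=-1
Σ_t [1,2]: t=1:−1/720 t=2:+1/480 = 1/1440
(3j)²=7/1980 [(4 2 4; -3 0 3)], sign=-1
⇒ 4πI² = 5/121
I = (+1)√(5/121/(4π)) = 0.05734392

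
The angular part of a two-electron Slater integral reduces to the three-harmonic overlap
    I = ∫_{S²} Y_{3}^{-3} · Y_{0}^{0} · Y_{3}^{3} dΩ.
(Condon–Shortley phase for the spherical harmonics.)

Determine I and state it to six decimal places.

-0.282095

Checks pass: Σm=0; 6 even; l₃=3∈[3,3].
(2·3+1)(2·0+1)(2·3+1) = 49
Δ: 0! 6! 0! / 7! → 1/7
sum: t=0:+1/36 = 1/36
3j²(3 0 3; 0 0 0) = Δ·Π!·Σ² = 1/7  (sign -1)
sum: t=0:+1/720 = 1/720
3j²(3 0 3; -3 0 3) = Δ·Π!·Σ² = 1/7  (sign +1)
combine: 4πI² = 49·1/7·1/7 = 1/1
take √, sign -1: I = -0.28209479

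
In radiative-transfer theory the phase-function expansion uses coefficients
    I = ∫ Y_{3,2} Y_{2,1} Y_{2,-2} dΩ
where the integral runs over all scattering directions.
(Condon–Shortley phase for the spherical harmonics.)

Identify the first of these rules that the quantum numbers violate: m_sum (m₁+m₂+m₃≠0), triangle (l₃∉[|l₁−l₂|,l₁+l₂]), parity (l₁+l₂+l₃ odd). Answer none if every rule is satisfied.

m_sum

Σmᵢ = 1  ✗
l₃∈[|l₁−l₂|,l₁+l₂]=[1,5], have l₃=2
Σlᵢ = 7 ⇒ odd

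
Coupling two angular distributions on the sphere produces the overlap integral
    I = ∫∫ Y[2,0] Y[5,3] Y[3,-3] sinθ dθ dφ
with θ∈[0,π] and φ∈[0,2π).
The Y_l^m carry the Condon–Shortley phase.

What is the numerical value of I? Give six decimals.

Checks pass: Σm=0; 10 even; l₃=3∈[3,7].
(2·2+1)(2·5+1)(2·3+1) = 385
Δ: 4! 0! 6! / 11! → 1/2310
sum: t=2:+1/144 = 1/144
3j²(2 5 3; 0 0 0) = Δ·Π!·Σ² = 10/231  (sign -1)
sum: t=2:+1/2880 = 1/2880
3j²(2 5 3; 0 3 -3) = Δ·Π!·Σ² = 2/165  (sign +1)
combine: 4πI² = 385·10/231·2/165 = 20/99
take √, sign -1: I = -0.12679218

-0.126792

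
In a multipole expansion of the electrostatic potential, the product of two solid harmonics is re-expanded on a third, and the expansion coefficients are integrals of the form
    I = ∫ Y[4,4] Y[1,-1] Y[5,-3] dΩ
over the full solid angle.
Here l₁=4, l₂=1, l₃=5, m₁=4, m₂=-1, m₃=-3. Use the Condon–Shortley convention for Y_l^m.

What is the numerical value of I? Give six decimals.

-0.049106

Rules hold: Σm=0, L=10 even, 3≤5≤5.
N = 9·3·11 = 297
Δ = 0!·8!·2!/11! = 1/495
Racah Σ t=0..0: t=0:+1/576 = 1/576
⇒ 3j(4 1 5; 0 0 0)² = 5/99, sgn -1
Racah Σ t=0..0: t=0:+1/80640 = 1/80640
⇒ 3j(4 1 5; 4 -1 -3)² = 1/495, sgn +1
4πI² = N·(3j₀)²·(3jₘ)² = 1/33
I = -1·√(0.030303/4π) = -0.04910640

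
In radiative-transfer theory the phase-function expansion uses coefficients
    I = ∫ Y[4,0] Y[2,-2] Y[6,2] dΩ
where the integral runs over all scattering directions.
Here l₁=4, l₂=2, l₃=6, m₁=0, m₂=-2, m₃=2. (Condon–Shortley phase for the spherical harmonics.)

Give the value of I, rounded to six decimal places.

0.133065

Checks pass: Σm=0; 12 even; l₃=6∈[2,6].
(2·4+1)(2·2+1)(2·6+1) = 585
Δ: 0! 8! 4! / 13! → 1/6435
sum: t=0:+1/2304 = 1/2304
3j²(4 2 6; 0 0 0) = Δ·Π!·Σ² = 5/143  (sign +1)
sum: t=0:+1/13824 = 1/13824
3j²(4 2 6; 0 -2 2) = Δ·Π!·Σ² = 14/1287  (sign +1)
combine: 4πI² = 585·5/143·14/1287 = 350/1573
take √, sign +1: I = 0.13306527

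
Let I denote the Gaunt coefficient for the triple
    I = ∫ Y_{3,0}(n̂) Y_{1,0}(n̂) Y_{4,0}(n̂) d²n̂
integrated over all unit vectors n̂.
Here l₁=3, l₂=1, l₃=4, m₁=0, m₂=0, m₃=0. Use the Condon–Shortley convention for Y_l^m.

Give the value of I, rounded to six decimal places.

0.246233

Rules hold: Σm=0, L=8 even, 2≤4≤4.
N = 7·3·9 = 189
Δ = 0!·6!·2!/9! = 1/252
Racah Σ t=0..0: t=0:+1/36 = 1/36
⇒ 3j(3 1 4; 0 0 0)² = 4/63, sgn +1
(m-triple is (0,0,0) — same symbol as above.)
4πI² = N·(3j₀)²·(3jₘ)² = 16/21
I = +1·√(0.761905/4π) = 0.24623252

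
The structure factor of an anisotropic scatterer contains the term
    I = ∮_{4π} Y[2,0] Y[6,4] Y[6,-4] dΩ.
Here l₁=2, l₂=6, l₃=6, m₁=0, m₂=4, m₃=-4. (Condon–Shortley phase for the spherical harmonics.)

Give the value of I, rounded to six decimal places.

-0.022938

m-sum 0 ✓  L=14 even ✓  4≤6≤8 ✓
Π(2lᵢ+1) = 5×13×13 = 845
triangle coeff Δ(2,6,6) = 1/90090
Σ_t [0,2]: t=0:+1/69120 t=1:−1/14400 t=2:+1/69120 = -7/172800
(3j)²=14/715 [(2 6 6; 0 0 0)], sign=-1
Σ_t [0,2]: t=0:+1/14515200 t=1:−1/362880 t=2:+1/322560 = 1/2419200
(3j)²=2/5005 [(2 6 6; 0 4 -4)], sign=+1
⇒ 4πI² = 4/605
I = (-1)√(4/605/(4π)) = -0.02293757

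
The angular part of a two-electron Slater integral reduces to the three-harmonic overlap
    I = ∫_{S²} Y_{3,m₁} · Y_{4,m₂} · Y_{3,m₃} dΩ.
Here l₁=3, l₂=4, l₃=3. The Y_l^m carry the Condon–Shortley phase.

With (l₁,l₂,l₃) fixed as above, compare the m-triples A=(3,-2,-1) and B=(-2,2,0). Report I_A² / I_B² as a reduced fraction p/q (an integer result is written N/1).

18/1

l's match ⇒ only the (l;m) 3-j factors differ between A and B.
A: triangle coeff Δ(3,4,3) = 1/34650; Σ_t [0,0]: t=0:+1/192 = 1/192; (3j)²=3/77 [(3 4 3; 3 -2 -1)], sign=+1
B: triangle coeff Δ(3,4,3) = 1/34650; Σ_t [3,4]: t=3:−1/72 t=4:+1/96 = -1/288; (3j)²=1/462 [(3 4 3; -2 2 0)], sign=+1
I_A²/I_B² = (3/77)/(1/462) = 18/1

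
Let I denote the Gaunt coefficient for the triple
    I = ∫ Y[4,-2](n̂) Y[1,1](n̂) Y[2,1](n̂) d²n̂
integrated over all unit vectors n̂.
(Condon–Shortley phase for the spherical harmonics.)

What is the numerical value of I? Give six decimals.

l₃=2 ∉ [3,5] — triangle fails ⇒ I = 0

0.000000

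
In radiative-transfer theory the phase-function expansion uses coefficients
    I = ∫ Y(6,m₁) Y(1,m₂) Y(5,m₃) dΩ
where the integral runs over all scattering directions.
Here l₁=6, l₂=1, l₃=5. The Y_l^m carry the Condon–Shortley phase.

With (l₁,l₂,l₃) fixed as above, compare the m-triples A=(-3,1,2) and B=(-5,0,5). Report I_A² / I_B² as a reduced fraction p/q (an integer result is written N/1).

36/11

Same 6,1,5: normalisation and zero-m 3j drop out of the ratio.
A: Δ: 2! 10! 0! / 13! → 1/858; sum: t=2:+1/60480 = 1/60480; 3j²(6 1 5; -3 1 2) = Δ·Π!·Σ² = 6/143  (sign -1)
B: Δ: 2! 10! 0! / 13! → 1/858; sum: t=1:−1/3628800 = -1/3628800; 3j²(6 1 5; -5 0 5) = Δ·Π!·Σ² = 1/78  (sign -1)
I_A²/I_B² = (6/143)/(1/78) = 36/11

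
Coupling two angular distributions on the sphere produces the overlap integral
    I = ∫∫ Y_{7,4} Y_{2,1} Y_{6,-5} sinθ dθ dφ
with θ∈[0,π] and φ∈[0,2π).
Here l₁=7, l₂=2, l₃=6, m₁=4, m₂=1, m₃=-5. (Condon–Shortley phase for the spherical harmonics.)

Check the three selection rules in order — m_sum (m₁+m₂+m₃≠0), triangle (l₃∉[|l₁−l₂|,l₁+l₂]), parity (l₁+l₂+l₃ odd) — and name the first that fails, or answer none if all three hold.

parity

Σmᵢ = 0  ✓
l₃∈[|l₁−l₂|,l₁+l₂]=[5,9], have l₃=6  ✓
Σlᵢ = 15 ⇒ odd  ✗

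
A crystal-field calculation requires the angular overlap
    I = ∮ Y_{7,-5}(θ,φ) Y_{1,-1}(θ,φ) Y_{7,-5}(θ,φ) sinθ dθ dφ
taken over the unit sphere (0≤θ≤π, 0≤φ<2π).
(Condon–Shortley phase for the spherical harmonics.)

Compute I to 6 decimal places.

0.000000

m-sum = -5 − 1 − 5 = -11 ≠ 0 ⇒ I = 0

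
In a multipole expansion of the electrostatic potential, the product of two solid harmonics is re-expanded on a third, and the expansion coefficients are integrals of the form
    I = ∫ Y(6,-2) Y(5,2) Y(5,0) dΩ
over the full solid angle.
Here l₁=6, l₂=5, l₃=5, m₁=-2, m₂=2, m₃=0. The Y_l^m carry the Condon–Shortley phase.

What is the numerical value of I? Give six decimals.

Checks pass: Σm=0; 16 even; l₃=5∈[1,11].
(2·6+1)(2·5+1)(2·5+1) = 1573
Δ: 6! 6! 4! / 17! → 1/28588560
sum: t=1:−1/345600 t=2:+1/13824 t=3:−1/5184 t=4:+1/13824 t=5:−1/345600 = -7/129600
3j²(6 5 5; 0 0 0) = Δ·Π!·Σ² = 80/7293  (sign +1)
sum: t=3:−1/103680 t=4:+1/13824 t=5:−1/17280 t=6:+1/207360 = 1/103680
3j²(6 5 5; -2 2 0) = Δ·Π!·Σ² = 10/7293  (sign -1)
combine: 4πI² = 1573·80/7293·10/7293 = 800/33813
take √, sign -1: I = -0.04339086

-0.043391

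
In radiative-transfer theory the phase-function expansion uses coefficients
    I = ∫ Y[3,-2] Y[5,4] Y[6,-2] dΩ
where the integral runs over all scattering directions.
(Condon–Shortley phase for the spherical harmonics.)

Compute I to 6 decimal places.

Rules hold: Σm=0, L=14 even, 2≤6≤8.
N = 7·11·13 = 1001
Δ = 2!·4!·8!/15! = 1/675675
Racah Σ t=0..2: t=0:+1/8640 t=1:−1/2304 t=2:+1/8640 = -7/34560
⇒ 3j(3 5 6; 0 0 0)² = 7/429, sgn -1
Racah Σ t=1..2: t=1:−1/967680 t=2:+1/60480 = 1/64512
⇒ 3j(3 5 6; -2 4 -2)² = 15/1001, sgn +1
4πI² = N·(3j₀)²·(3jₘ)² = 35/143
I = -1·√(0.244755/4π) = -0.13956004

-0.139560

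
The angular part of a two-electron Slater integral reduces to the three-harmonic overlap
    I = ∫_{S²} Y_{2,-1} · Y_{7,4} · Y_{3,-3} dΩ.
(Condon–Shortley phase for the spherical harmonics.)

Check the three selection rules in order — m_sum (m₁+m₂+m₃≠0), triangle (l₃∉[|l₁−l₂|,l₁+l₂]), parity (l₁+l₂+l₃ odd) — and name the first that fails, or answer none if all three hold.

Σmᵢ = 0  ✓
l₃∈[|l₁−l₂|,l₁+l₂]=[5,9], have l₃=3  ✗
Σlᵢ = 12 ⇒ even

triangle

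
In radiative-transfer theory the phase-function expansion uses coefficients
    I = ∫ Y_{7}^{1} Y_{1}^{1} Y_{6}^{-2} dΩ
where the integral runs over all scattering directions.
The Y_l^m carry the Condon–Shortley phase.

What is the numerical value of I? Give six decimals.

Checks pass: Σm=0; 14 even; l₃=6∈[6,8].
(2·7+1)(2·1+1)(2·6+1) = 585
Δ: 2! 12! 0! / 15! → 1/1365
sum: t=1:−1/518400 = -1/518400
3j²(7 1 6; 0 0 0) = Δ·Π!·Σ² = 7/195  (sign -1)
sum: t=2:+1/1935360 = 1/1935360
3j²(7 1 6; 1 1 -2) = Δ·Π!·Σ² = 1/91  (sign +1)
combine: 4πI² = 585·7/195·1/91 = 3/13
take √, sign -1: I = -0.13551395

-0.135514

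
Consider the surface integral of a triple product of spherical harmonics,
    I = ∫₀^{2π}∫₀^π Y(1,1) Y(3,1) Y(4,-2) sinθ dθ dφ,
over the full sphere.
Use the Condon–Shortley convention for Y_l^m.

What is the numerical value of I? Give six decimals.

m-sum 0 ✓  L=8 even ✓  2≤4≤4 ✓
Π(2lᵢ+1) = 3×7×9 = 189
triangle coeff Δ(1,3,4) = 1/252
Σ_t [0,0]: t=0:+1/36 = 1/36
(3j)²=4/63 [(1 3 4; 0 0 0)], sign=+1
Σ_t [0,0]: t=0:+1/96 = 1/96
(3j)²=5/84 [(1 3 4; 1 1 -2)], sign=+1
⇒ 4πI² = 5/7
I = (+1)√(5/7/(4π)) = 0.23841361

0.238414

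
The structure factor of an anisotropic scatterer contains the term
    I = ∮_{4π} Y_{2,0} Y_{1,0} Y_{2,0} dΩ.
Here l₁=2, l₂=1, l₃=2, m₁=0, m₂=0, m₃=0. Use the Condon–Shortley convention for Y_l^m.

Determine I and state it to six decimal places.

0.000000

Σlᵢ=5 odd — θ-integrand is odd under cosθ→−cosθ; I=0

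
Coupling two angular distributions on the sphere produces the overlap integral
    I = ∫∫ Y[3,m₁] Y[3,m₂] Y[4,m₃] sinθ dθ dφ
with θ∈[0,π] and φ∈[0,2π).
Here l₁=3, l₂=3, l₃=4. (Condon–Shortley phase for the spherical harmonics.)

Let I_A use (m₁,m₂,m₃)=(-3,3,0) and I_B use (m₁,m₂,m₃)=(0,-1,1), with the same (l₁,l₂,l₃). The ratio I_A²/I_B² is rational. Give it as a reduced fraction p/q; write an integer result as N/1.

3/5

Shared (l₁,l₂,l₃)=(3,3,4): N and (l;000)² cancel in I_A²/I_B².
A: Δ = 2!·4!·4!/11! = 1/34650; Racah Σ t=2..2: t=2:+1/1152 = 1/1152; ⇒ 3j(3 3 4; -3 3 0)² = 1/154, sgn +1
B: Δ = 2!·4!·4!/11! = 1/34650; Racah Σ t=0..2: t=0:+1/48 t=1:−1/24 t=2:+1/288 = -5/288; ⇒ 3j(3 3 4; 0 -1 1)² = 5/462, sgn +1
I_A²/I_B² = (1/154)/(5/462) = 3/5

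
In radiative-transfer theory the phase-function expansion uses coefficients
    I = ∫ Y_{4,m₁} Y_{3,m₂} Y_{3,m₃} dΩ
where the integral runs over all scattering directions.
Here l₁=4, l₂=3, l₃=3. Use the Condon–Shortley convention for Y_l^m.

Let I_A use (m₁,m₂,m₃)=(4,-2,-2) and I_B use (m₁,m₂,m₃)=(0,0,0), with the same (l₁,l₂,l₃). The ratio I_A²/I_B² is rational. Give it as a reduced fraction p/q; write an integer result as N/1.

l's match ⇒ only the (l;m) 3-j factors differ between A and B.
A: triangle coeff Δ(4,3,3) = 1/34650; Σ_t [0,0]: t=0:+1/576 = 1/576; (3j)²=5/99 [(4 3 3; 4 -2 -2)], sign=-1
B: triangle coeff Δ(4,3,3) = 1/34650; Σ_t [1,3]: t=1:−1/72 t=2:+1/16 t=3:−1/72 = 5/144; (3j)²=2/77 [(4 3 3; 0 0 0)], sign=-1
I_A²/I_B² = (5/99)/(2/77) = 35/18

35/18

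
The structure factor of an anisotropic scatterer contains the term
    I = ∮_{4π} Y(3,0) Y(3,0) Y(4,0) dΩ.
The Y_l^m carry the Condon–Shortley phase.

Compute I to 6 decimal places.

0.153870

Rules hold: Σm=0, L=10 even, 0≤4≤6.
N = 7·7·9 = 441
Δ = 2!·4!·4!/11! = 1/34650
Racah Σ t=0..2: t=0:+1/72 t=1:−1/16 t=2:+1/72 = -5/144
⇒ 3j(3 3 4; 0 0 0)² = 2/77, sgn -1
(m-triple is (0,0,0) — same symbol as above.)
4πI² = N·(3j₀)²·(3jₘ)² = 36/121
I = +1·√(0.297521/4π) = 0.15386989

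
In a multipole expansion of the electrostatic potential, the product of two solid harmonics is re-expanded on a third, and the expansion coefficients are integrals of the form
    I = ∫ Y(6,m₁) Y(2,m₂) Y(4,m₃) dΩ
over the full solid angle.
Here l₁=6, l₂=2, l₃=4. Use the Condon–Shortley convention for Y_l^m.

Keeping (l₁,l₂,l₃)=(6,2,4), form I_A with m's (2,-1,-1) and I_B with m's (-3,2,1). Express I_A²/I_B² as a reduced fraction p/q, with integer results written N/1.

16/9

l's match ⇒ only the (l;m) 3-j factors differ between A and B.
A: triangle coeff Δ(6,2,4) = 1/6435; Σ_t [1,1]: t=1:−1/4320 = -1/4320; (3j)²=224/6435 [(6 2 4; 2 -1 -1)], sign=+1
B: triangle coeff Δ(6,2,4) = 1/6435; Σ_t [4,4]: t=4:+1/17280 = 1/17280; (3j)²=14/715 [(6 2 4; -3 2 1)], sign=-1
I_A²/I_B² = (224/6435)/(14/715) = 16/9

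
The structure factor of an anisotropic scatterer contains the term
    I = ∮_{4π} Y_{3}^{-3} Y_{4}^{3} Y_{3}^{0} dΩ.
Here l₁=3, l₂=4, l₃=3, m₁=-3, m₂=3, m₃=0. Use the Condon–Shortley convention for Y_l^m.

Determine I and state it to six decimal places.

0.203551

m-sum 0 ✓  L=10 even ✓  1≤3≤7 ✓
Π(2lᵢ+1) = 7×9×7 = 441
triangle coeff Δ(3,4,3) = 1/34650
Σ_t [1,3]: t=1:−1/72 t=2:+1/16 t=3:−1/72 = 5/144
(3j)²=2/77 [(3 4 3; 0 0 0)], sign=-1
Σ_t [4,4]: t=4:+1/288 = 1/288
(3j)²=1/22 [(3 4 3; -3 3 0)], sign=-1
⇒ 4πI² = 63/121
I = (+1)√(63/121/(4π)) = 0.20355073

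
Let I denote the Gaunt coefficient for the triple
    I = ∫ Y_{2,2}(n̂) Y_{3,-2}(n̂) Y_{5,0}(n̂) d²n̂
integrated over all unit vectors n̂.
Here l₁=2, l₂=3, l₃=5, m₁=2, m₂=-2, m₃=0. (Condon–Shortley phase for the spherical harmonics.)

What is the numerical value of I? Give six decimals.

m-sum 0 ✓  L=10 even ✓  1≤5≤5 ✓
Π(2lᵢ+1) = 5×7×11 = 385
triangle coeff Δ(2,3,5) = 1/2310
Σ_t [0,0]: t=0:+1/144 = 1/144
(3j)²=10/231 [(2 3 5; 0 0 0)], sign=-1
Σ_t [0,0]: t=0:+1/2880 = 1/2880
(3j)²=1/462 [(2 3 5; 2 -2 0)], sign=-1
⇒ 4πI² = 25/693
I = (+1)√(25/693/(4π)) = 0.05357948

0.053579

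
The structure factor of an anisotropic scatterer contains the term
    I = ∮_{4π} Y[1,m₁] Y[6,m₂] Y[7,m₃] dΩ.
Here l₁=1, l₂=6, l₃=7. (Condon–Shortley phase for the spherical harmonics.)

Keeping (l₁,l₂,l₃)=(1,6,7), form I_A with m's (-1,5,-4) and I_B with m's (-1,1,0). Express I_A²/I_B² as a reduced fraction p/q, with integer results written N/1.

1/7

Shared (l₁,l₂,l₃)=(1,6,7): N and (l;000)² cancel in I_A²/I_B².
A: Δ = 0!·2!·12!/15! = 1/1365; Racah Σ t=0..0: t=0:+1/79833600 = 1/79833600; ⇒ 3j(1 6 7; -1 5 -4)² = 1/455, sgn -1
B: Δ = 0!·2!·12!/15! = 1/1365; Racah Σ t=0..0: t=0:+1/1209600 = 1/1209600; ⇒ 3j(1 6 7; -1 1 0)² = 1/65, sgn -1
I_A²/I_B² = (1/455)/(1/65) = 1/7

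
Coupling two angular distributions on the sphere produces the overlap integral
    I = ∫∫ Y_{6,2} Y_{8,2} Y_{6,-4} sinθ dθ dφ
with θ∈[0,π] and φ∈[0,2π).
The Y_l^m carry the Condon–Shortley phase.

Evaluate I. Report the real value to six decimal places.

Checks pass: Σm=0; 20 even; l₃=6∈[2,14].
(2·6+1)(2·8+1)(2·6+1) = 2873
Δ: 8! 4! 8! / 21! → 1/1309458150
sum: t=2:+1/49766400 t=3:−1/3110400 t=4:+1/1327104 t=5:−1/3110400 t=6:+1/49766400 = 1/6635520
3j²(6 8 6; 0 0 0) = Δ·Π!·Σ² = 350/46189  (sign +1)
sum: t=2:+1/232243200 t=3:−1/21772800 t=4:+1/19906560 = 1/116121600
3j²(6 8 6; 2 2 -4) = Δ·Π!·Σ² = 48/46189  (sign +1)
combine: 4πI² = 2873·350/46189·48/46189 = 16800/742577
take √, sign +1: I = 0.04243058

0.042431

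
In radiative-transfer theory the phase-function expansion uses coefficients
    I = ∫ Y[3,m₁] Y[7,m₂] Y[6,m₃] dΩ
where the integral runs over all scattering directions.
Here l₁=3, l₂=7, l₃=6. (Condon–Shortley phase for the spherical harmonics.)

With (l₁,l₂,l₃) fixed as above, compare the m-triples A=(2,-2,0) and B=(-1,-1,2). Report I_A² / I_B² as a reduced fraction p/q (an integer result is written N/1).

1008/529

Shared (l₁,l₂,l₃)=(3,7,6): N and (l;000)² cancel in I_A²/I_B².
A: Δ = 4!·2!·10!/17! = 1/2042040; Racah Σ t=0..1: t=0:+1/345600 t=1:−1/207360 = -1/518400; ⇒ 3j(3 7 6; 2 -2 0)² = 12/2431, sgn -1
B: Δ = 4!·2!·10!/17! = 1/2042040; Racah Σ t=2..4: t=2:+1/138240 t=3:−1/181440 t=4:+1/3870720 = 23/11612160; ⇒ 3j(3 7 6; -1 -1 2)² = 529/204204, sgn +1
I_A²/I_B² = (12/2431)/(529/204204) = 1008/529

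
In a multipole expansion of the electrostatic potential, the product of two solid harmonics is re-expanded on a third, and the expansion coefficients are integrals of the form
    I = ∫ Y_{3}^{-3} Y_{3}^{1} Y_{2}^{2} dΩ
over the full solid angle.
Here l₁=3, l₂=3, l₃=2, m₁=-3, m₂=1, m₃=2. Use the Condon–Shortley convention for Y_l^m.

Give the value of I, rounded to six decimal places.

0.132981

Rules hold: Σm=0, L=8 even, 0≤2≤6.
N = 7·7·5 = 245
Δ = 4!·2!·2!/9! = 1/3780
Racah Σ t=1..3: t=1:−1/24 t=2:+1/4 t=3:−1/24 = 1/6
⇒ 3j(3 3 2; 0 0 0)² = 4/105, sgn +1
Racah Σ t=4..4: t=4:+1/96 = 1/96
⇒ 3j(3 3 2; -3 1 2)² = 1/42, sgn +1
4πI² = N·(3j₀)²·(3jₘ)² = 2/9
I = +1·√(0.222222/4π) = 0.13298076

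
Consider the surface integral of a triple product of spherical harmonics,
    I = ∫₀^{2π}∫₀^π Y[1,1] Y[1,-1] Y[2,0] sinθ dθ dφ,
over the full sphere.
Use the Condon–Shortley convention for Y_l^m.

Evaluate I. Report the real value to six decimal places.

Checks pass: Σm=0; 4 even; l₃=2∈[0,2].
(2·1+1)(2·1+1)(2·2+1) = 45
Δ: 0! 2! 2! / 5! → 1/30
sum: t=0:+1/1 = 1/1
3j²(1 1 2; 0 0 0) = Δ·Π!·Σ² = 2/15  (sign +1)
sum: t=0:+1/4 = 1/4
3j²(1 1 2; 1 -1 0) = Δ·Π!·Σ² = 1/30  (sign +1)
combine: 4πI² = 45·2/15·1/30 = 1/5
take √, sign +1: I = 0.12615663

0.126157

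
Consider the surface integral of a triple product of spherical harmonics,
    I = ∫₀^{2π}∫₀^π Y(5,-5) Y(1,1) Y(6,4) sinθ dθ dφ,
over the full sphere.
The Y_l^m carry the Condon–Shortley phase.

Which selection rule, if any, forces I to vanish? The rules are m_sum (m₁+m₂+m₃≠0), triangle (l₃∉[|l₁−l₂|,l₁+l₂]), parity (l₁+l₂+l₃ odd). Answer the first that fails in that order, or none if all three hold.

none

Σmᵢ = 0  ✓
l₃∈[|l₁−l₂|,l₁+l₂]=[4,6], have l₃=6  ✓
Σlᵢ = 12 ⇒ even  ✓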